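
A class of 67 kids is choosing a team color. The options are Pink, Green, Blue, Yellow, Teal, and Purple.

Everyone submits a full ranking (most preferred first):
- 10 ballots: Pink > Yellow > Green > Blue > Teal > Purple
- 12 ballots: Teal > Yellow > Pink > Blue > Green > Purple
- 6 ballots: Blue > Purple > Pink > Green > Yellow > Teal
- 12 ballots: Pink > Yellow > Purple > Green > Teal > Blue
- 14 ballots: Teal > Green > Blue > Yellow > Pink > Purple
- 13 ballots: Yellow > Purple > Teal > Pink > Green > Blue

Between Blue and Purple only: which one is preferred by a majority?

Blue

Blue is ranked above Purple on 42 ballots; Purple above Blue on 25.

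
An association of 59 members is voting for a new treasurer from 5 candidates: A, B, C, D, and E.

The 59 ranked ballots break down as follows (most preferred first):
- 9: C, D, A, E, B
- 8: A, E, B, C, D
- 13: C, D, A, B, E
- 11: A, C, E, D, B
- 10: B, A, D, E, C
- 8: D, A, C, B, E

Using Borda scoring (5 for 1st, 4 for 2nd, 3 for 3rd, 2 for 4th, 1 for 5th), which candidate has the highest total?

A

A: 9×3 + 8×5 + 13×3 + 11×5 + 10×4 + 8×4 = 233
B: 9×1 + 8×3 + 13×2 + 11×1 + 10×5 + 8×2 = 136
C: 9×5 + 8×2 + 13×5 + 11×4 + 10×1 + 8×3 = 204
D: 9×4 + 8×1 + 13×4 + 11×2 + 10×3 + 8×5 = 188
E: 9×2 + 8×4 + 13×1 + 11×3 + 10×2 + 8×1 = 124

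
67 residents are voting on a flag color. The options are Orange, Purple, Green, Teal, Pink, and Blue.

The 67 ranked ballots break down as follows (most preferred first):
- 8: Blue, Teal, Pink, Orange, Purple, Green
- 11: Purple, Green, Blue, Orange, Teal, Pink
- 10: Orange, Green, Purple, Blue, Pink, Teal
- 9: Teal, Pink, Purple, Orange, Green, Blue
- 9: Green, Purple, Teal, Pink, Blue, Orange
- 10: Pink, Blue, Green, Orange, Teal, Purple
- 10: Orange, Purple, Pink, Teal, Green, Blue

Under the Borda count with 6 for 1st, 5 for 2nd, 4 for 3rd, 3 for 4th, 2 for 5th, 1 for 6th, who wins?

Orange: 8×3 + 11×3 + 10×6 + 9×3 + 9×1 + 10×3 + 10×6 = 243
Purple: 8×2 + 11×6 + 10×4 + 9×4 + 9×5 + 10×1 + 10×5 = 263
Green: 8×1 + 11×5 + 10×5 + 9×2 + 9×6 + 10×4 + 10×2 = 245
Teal: 8×5 + 11×2 + 10×1 + 9×6 + 9×4 + 10×2 + 10×3 = 212
Pink: 8×4 + 11×1 + 10×2 + 9×5 + 9×3 + 10×6 + 10×4 = 235
Blue: 8×6 + 11×4 + 10×3 + 9×1 + 9×2 + 10×5 + 10×1 = 209

Purple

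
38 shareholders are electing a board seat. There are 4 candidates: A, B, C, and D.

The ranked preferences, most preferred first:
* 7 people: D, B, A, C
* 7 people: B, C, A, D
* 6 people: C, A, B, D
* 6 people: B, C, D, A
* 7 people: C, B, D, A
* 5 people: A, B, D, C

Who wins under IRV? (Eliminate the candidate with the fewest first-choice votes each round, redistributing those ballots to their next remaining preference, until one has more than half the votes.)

Round 1: A 5, B 13, C 13, D 7. A eliminated.
Round 2: B 18, C 13, D 7. D eliminated.
Round 3: B 25, C 13. B has a majority (≥20).

B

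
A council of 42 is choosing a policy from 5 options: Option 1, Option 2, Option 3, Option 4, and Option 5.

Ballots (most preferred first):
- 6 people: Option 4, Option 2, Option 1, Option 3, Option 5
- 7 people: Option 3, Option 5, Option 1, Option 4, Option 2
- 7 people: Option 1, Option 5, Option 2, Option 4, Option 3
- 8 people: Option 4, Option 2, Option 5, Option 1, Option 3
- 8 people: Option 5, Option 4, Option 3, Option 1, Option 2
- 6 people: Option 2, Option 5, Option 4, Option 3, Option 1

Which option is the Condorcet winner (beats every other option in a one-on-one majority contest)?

Option 5 vs Option 1: 29–13
Option 5 vs Option 2: 22–20
Option 5 vs Option 3: 29–13
Option 5 vs Option 4: 28–14
Option 5 beats every other option.

Option 5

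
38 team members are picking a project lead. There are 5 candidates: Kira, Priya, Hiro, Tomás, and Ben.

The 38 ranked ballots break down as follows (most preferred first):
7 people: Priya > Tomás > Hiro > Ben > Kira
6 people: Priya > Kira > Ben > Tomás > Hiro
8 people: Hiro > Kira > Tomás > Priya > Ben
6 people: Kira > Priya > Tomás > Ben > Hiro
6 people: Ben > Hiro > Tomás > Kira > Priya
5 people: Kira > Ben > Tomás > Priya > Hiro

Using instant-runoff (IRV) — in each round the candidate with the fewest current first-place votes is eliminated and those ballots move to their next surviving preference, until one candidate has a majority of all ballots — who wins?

Round 1: Kira 11, Priya 13, Hiro 8, Tomás 0, Ben 6. Tomás eliminated.
Round 2: Kira 11, Priya 13, Hiro 8, Ben 6. Ben eliminated.
Round 3: Kira 11, Priya 13, Hiro 14. Kira eliminated.
Round 4: Priya 24, Hiro 14. Priya has a majority (≥20).

Priya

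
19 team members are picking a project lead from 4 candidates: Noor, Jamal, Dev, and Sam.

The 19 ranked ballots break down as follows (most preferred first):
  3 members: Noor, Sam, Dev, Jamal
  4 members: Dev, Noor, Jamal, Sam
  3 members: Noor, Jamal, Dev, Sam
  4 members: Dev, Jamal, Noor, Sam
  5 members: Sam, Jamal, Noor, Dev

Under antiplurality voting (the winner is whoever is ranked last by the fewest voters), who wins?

Last-place votes: Noor 0, Jamal 3, Dev 5, Sam 11.

Noor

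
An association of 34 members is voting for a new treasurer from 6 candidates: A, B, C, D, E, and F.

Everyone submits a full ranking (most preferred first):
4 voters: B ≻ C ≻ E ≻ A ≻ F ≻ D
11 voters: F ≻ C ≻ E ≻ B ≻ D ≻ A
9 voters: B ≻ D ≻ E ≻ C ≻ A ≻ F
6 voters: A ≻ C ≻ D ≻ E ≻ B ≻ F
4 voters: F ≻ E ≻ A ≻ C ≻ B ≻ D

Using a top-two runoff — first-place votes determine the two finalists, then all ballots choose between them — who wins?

Round 1 first-place votes: A 6, B 13, C 0, D 0, E 0, F 15. F and B advance.
Runoff: F is ranked above B on 15 ballots, B above F on 19.

B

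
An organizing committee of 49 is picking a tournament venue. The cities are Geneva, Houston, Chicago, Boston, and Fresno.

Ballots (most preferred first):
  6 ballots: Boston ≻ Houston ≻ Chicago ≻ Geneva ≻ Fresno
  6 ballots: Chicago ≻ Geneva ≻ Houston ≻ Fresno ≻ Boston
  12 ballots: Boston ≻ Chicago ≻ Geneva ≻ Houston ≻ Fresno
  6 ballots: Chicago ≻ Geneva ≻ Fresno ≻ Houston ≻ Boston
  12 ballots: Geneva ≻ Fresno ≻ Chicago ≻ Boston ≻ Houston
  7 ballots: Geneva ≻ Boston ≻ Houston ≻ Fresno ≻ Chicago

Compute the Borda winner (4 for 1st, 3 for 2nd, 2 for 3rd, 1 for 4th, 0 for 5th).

Geneva

Geneva: 6×1 + 6×3 + 12×2 + 6×3 + 12×4 + 7×4 = 142
Houston: 6×3 + 6×2 + 12×1 + 6×1 + 12×0 + 7×2 = 62
Chicago: 6×2 + 6×4 + 12×3 + 6×4 + 12×2 + 7×0 = 120
Boston: 6×4 + 6×0 + 12×4 + 6×0 + 12×1 + 7×3 = 105
Fresno: 6×0 + 6×1 + 12×0 + 6×2 + 12×3 + 7×1 = 61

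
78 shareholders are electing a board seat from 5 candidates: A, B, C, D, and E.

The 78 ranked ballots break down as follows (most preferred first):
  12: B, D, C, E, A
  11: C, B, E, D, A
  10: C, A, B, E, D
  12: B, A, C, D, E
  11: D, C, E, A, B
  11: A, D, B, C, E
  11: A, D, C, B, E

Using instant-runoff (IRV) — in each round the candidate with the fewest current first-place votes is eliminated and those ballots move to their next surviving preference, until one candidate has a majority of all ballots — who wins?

Round 1: A 22, B 24, C 21, D 11, E 0. E eliminated.
Round 2: A 22, B 24, C 21, D 11. D eliminated.
Round 3: A 22, B 24, C 32. A eliminated.
Round 4: B 35, C 43. C has a majority (≥40).

C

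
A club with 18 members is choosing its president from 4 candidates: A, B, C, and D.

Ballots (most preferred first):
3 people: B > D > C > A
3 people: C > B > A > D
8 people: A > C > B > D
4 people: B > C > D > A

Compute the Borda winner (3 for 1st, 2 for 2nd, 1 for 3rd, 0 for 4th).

A: 3×0 + 3×1 + 8×3 + 4×0 = 27
B: 3×3 + 3×2 + 8×1 + 4×3 = 35
C: 3×1 + 3×3 + 8×2 + 4×2 = 36
D: 3×2 + 3×0 + 8×0 + 4×1 = 10

C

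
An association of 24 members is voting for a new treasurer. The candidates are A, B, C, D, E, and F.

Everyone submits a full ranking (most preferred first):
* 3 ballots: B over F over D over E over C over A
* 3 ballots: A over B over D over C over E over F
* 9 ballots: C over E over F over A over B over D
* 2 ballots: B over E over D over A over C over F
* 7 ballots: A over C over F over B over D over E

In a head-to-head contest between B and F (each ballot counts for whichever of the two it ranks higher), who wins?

F

B is ranked above F on 8 ballots; F above B on 16.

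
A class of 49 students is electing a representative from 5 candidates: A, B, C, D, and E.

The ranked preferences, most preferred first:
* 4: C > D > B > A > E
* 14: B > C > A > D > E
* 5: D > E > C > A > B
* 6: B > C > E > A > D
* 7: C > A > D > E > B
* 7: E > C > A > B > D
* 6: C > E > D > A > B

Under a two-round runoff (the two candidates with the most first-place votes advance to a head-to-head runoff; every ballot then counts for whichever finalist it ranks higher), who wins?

C

Round 1 first-place votes: A 0, B 20, C 17, D 5, E 7. B and C advance.
Runoff: B is ranked above C on 20 ballots, C above B on 29.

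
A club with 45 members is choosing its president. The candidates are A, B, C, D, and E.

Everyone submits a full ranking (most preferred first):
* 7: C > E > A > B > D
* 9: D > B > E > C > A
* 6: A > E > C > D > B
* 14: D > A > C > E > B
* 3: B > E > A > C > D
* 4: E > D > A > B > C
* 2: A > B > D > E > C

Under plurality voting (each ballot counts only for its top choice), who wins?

D

First-place votes: A 8, B 3, C 7, D 23, E 4.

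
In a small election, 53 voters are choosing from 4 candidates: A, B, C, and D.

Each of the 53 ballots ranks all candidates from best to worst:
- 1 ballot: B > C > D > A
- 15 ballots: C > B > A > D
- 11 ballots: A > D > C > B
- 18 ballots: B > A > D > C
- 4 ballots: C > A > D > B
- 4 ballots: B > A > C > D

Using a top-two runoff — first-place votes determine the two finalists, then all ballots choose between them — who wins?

C

Round 1 first-place votes: A 11, B 23, C 19, D 0. B and C advance.
Runoff: B is ranked above C on 23 ballots, C above B on 30.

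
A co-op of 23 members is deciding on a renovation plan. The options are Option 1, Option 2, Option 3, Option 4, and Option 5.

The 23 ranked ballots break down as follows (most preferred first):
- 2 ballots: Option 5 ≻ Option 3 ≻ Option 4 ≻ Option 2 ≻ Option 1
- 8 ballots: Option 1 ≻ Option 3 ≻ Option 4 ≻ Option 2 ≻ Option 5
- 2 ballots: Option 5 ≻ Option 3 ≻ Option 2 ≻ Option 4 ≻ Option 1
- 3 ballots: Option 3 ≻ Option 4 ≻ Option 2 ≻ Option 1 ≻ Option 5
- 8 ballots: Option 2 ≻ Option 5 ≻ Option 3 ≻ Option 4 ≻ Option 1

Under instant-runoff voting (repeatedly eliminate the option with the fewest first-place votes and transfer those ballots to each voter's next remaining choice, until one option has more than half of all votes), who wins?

Round 1: Option 1 8, Option 2 8, Option 3 3, Option 4 0, Option 5 4. Option 4 eliminated.
Round 2: Option 1 8, Option 2 8, Option 3 3, Option 5 4. Option 3 eliminated.
Round 3: Option 1 8, Option 2 11, Option 5 4. Option 5 eliminated.
Round 4: Option 1 8, Option 2 15. Option 2 has a majority (≥12).

Option 2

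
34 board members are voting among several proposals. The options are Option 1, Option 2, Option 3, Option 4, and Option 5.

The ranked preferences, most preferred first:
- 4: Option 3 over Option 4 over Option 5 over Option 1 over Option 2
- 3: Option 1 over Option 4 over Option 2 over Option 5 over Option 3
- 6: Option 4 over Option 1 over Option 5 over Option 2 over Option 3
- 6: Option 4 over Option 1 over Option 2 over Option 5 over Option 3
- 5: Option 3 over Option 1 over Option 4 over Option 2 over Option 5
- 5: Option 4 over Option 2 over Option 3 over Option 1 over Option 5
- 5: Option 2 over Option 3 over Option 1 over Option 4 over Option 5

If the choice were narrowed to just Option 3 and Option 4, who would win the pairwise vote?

Option 4

Option 3 is ranked above Option 4 on 14 ballots; Option 4 above Option 3 on 20.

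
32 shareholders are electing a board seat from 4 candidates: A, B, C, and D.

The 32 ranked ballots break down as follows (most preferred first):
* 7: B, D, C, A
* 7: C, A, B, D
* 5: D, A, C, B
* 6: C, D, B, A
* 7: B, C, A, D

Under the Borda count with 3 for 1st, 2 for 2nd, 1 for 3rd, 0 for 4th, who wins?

C

A: 7×0 + 7×2 + 5×2 + 6×0 + 7×1 = 31
B: 7×3 + 7×1 + 5×0 + 6×1 + 7×3 = 55
C: 7×1 + 7×3 + 5×1 + 6×3 + 7×2 = 65
D: 7×2 + 7×0 + 5×3 + 6×2 + 7×0 = 41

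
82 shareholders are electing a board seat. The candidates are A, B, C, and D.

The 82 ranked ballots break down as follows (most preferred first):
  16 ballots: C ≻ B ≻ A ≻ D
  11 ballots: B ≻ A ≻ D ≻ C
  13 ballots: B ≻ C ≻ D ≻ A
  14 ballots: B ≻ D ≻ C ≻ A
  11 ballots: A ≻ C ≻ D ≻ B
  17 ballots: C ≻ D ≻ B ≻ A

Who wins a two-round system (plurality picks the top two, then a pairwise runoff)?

Round 1 first-place votes: A 11, B 38, C 33, D 0. B and C advance.
Runoff: B is ranked above C on 38 ballots, C above B on 44.

C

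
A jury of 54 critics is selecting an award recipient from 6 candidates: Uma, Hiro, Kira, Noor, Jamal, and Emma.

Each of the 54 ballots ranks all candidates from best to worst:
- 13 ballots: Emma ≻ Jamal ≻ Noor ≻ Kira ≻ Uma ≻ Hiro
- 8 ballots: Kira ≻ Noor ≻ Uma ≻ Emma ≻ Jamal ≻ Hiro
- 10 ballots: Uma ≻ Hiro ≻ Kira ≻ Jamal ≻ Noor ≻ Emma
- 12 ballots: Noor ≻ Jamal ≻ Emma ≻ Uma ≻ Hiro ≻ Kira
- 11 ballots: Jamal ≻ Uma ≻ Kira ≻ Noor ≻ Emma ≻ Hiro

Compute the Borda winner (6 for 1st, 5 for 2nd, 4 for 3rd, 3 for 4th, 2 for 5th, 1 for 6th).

Uma: 13×2 + 8×4 + 10×6 + 12×3 + 11×5 = 209
Hiro: 13×1 + 8×1 + 10×5 + 12×2 + 11×1 = 106
Kira: 13×3 + 8×6 + 10×4 + 12×1 + 11×4 = 183
Noor: 13×4 + 8×5 + 10×2 + 12×6 + 11×3 = 217
Jamal: 13×5 + 8×2 + 10×3 + 12×5 + 11×6 = 237
Emma: 13×6 + 8×3 + 10×1 + 12×4 + 11×2 = 182

Jamal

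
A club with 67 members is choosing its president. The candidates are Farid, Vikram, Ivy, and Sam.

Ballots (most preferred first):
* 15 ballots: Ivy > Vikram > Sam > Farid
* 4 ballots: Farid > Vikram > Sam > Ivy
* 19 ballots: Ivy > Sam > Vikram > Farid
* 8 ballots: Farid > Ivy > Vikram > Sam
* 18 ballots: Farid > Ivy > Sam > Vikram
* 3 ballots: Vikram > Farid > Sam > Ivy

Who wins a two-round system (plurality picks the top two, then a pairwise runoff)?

Round 1 first-place votes: Farid 30, Vikram 3, Ivy 34, Sam 0. Ivy and Farid advance.
Runoff: Ivy is ranked above Farid on 34 ballots, Farid above Ivy on 33.

Ivy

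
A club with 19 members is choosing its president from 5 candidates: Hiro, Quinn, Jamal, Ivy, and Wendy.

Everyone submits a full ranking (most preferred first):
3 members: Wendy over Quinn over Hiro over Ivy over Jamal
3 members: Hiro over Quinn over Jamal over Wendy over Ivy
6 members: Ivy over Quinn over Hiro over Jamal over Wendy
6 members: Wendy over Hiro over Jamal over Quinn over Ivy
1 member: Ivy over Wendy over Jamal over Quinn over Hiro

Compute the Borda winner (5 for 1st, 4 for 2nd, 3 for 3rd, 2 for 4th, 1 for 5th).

Hiro: 3×3 + 3×5 + 6×3 + 6×4 + 1×1 = 67
Quinn: 3×4 + 3×4 + 6×4 + 6×2 + 1×2 = 62
Jamal: 3×1 + 3×3 + 6×2 + 6×3 + 1×3 = 45
Ivy: 3×2 + 3×1 + 6×5 + 6×1 + 1×5 = 50
Wendy: 3×5 + 3×2 + 6×1 + 6×5 + 1×4 = 61

Hiro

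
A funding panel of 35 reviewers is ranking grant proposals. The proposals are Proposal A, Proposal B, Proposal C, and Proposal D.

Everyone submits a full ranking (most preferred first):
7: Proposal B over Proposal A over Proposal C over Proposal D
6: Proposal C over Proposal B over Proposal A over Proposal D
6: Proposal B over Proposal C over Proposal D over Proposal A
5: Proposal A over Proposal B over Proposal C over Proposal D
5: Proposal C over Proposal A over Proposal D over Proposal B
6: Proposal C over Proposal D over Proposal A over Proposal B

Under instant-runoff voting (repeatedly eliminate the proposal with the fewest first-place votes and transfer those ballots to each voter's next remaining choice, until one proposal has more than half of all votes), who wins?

Round 1: Proposal A 5, Proposal B 13, Proposal C 17, Proposal D 0. Proposal D eliminated.
Round 2: Proposal A 5, Proposal B 13, Proposal C 17. Proposal A eliminated.
Round 3: Proposal B 18, Proposal C 17. Proposal B has a majority (≥18).

Proposal B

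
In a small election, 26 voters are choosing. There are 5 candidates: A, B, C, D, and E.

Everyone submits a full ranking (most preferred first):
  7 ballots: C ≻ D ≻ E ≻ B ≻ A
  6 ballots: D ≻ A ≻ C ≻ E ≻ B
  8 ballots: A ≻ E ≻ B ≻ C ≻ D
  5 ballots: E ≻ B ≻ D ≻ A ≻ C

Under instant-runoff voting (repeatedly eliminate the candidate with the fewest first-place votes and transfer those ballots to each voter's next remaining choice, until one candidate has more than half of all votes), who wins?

D

Round 1: A 8, B 0, C 7, D 6, E 5. B eliminated.
Round 2: A 8, C 7, D 6, E 5. E eliminated.
Round 3: A 8, C 7, D 11. C eliminated.
Round 4: A 8, D 18. D has a majority (≥14).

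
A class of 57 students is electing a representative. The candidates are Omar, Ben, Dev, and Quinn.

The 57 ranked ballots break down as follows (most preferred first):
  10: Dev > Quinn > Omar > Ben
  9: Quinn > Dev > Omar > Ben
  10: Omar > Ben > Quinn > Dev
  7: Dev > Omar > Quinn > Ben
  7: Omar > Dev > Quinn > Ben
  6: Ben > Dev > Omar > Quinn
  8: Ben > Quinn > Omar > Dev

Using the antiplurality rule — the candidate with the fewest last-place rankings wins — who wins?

Last-place votes: Omar 0, Ben 33, Dev 18, Quinn 6.

Omar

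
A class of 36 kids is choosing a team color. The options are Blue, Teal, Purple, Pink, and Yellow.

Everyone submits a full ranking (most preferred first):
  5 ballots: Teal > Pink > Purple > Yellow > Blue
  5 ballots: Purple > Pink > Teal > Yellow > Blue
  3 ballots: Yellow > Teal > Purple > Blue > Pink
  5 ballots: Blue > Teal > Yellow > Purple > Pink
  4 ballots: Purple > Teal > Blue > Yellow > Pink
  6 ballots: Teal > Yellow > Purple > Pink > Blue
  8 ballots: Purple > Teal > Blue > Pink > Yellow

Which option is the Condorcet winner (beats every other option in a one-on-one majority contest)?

Teal vs Blue: 31–5
Teal vs Purple: 19–17
Teal vs Pink: 31–5
Teal vs Yellow: 33–3
Teal beats every other option.

Teal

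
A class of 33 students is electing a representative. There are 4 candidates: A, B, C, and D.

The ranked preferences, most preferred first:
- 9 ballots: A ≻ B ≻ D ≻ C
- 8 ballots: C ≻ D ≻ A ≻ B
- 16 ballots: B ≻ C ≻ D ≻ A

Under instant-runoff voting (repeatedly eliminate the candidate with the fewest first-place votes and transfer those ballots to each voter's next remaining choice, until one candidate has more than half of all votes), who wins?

A

Round 1: A 9, B 16, C 8, D 0. D eliminated.
Round 2: A 9, B 16, C 8. C eliminated.
Round 3: A 17, B 16. A has a majority (≥17).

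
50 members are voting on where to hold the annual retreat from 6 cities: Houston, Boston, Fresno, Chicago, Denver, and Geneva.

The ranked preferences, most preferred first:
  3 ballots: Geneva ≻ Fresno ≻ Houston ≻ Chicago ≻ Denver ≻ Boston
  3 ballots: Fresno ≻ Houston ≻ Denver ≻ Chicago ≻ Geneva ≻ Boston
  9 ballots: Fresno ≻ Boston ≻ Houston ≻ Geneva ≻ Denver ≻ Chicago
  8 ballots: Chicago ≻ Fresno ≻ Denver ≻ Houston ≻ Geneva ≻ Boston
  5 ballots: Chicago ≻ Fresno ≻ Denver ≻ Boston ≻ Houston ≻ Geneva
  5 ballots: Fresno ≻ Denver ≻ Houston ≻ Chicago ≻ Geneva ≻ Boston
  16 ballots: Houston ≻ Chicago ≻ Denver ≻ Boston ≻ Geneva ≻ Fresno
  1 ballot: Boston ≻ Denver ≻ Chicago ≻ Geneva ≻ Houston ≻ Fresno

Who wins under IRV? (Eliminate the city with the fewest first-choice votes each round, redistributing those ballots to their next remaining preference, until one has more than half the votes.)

Fresno

Round 1: Houston 16, Boston 1, Fresno 17, Chicago 13, Denver 0, Geneva 3. Denver eliminated.
Round 2: Houston 16, Boston 1, Fresno 17, Chicago 13, Geneva 3. Boston eliminated.
Round 3: Houston 16, Fresno 17, Chicago 14, Geneva 3. Geneva eliminated.
Round 4: Houston 16, Fresno 20, Chicago 14. Chicago eliminated.
Round 5: Houston 17, Fresno 33. Fresno has a majority (≥26).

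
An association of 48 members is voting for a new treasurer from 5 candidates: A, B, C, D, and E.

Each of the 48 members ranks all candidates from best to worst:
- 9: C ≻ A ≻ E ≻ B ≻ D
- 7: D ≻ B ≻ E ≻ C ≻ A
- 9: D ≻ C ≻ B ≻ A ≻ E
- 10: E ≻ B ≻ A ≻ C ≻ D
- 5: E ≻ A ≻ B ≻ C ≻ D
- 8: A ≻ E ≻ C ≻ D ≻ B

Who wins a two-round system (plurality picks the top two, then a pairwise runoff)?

E

Round 1 first-place votes: A 8, B 0, C 9, D 16, E 15. D and E advance.
Runoff: D is ranked above E on 16 ballots, E above D on 32.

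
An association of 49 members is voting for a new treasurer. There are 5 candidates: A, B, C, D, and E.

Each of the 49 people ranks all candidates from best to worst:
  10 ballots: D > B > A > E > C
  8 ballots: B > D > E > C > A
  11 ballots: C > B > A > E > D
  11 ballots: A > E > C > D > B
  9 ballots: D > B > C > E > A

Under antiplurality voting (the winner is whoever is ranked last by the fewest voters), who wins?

E

Last-place votes: A 17, B 11, C 10, D 11, E 0.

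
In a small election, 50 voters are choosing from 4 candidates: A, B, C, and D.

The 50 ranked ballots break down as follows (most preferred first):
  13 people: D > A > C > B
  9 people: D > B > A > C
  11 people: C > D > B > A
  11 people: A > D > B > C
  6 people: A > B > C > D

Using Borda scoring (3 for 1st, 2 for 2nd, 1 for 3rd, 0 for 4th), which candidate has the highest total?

A: 13×2 + 9×1 + 11×0 + 11×3 + 6×3 = 86
B: 13×0 + 9×2 + 11×1 + 11×1 + 6×2 = 52
C: 13×1 + 9×0 + 11×3 + 11×0 + 6×1 = 52
D: 13×3 + 9×3 + 11×2 + 11×2 + 6×0 = 110

D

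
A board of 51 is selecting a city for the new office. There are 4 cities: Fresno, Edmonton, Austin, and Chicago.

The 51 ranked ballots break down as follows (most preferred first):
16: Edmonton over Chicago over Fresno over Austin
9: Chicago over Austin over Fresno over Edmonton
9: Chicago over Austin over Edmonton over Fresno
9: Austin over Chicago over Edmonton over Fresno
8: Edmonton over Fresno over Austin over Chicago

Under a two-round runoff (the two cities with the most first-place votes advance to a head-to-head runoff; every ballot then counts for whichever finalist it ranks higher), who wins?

Round 1 first-place votes: Fresno 0, Edmonton 24, Austin 9, Chicago 18. Edmonton and Chicago advance.
Runoff: Edmonton is ranked above Chicago on 24 ballots, Chicago above Edmonton on 27.

Chicago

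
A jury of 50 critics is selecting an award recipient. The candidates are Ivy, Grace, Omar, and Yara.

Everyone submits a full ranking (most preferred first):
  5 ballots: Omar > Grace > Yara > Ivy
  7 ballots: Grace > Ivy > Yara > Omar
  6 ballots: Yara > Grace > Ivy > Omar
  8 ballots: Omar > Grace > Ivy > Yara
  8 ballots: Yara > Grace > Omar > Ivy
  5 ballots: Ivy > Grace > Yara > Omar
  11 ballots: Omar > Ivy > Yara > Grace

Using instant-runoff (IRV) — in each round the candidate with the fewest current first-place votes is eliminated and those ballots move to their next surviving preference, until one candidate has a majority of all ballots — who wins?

Round 1: Ivy 5, Grace 7, Omar 24, Yara 14. Ivy eliminated.
Round 2: Grace 12, Omar 24, Yara 14. Grace eliminated.
Round 3: Omar 24, Yara 26. Yara has a majority (≥26).

Yara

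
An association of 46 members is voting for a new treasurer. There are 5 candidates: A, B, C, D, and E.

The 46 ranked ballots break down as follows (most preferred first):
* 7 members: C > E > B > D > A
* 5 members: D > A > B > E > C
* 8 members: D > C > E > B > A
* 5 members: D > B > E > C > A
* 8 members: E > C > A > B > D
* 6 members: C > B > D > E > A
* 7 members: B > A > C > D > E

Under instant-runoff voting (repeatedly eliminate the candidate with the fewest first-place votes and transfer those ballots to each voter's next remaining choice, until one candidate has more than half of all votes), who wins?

Round 1: A 0, B 7, C 13, D 18, E 8. A eliminated.
Round 2: B 7, C 13, D 18, E 8. B eliminated.
Round 3: C 20, D 18, E 8. E eliminated.
Round 4: C 28, D 18. C has a majority (≥24).

C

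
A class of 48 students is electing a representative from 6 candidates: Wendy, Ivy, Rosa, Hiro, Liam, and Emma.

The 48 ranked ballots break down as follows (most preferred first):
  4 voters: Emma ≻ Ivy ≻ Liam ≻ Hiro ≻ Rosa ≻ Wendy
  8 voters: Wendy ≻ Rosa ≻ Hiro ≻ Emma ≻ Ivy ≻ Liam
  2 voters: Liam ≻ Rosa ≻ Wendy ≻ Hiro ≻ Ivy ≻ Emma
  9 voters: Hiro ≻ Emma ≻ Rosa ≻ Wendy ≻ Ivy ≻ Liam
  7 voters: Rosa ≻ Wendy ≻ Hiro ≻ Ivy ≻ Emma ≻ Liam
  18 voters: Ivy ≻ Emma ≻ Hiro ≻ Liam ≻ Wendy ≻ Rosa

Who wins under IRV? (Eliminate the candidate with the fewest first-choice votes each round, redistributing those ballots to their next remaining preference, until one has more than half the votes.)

Rosa

Round 1: Wendy 8, Ivy 18, Rosa 7, Hiro 9, Liam 2, Emma 4. Liam eliminated.
Round 2: Wendy 8, Ivy 18, Rosa 9, Hiro 9, Emma 4. Emma eliminated.
Round 3: Wendy 8, Ivy 22, Rosa 9, Hiro 9. Wendy eliminated.
Round 4: Ivy 22, Rosa 17, Hiro 9. Hiro eliminated.
Round 5: Ivy 22, Rosa 26. Rosa has a majority (≥25).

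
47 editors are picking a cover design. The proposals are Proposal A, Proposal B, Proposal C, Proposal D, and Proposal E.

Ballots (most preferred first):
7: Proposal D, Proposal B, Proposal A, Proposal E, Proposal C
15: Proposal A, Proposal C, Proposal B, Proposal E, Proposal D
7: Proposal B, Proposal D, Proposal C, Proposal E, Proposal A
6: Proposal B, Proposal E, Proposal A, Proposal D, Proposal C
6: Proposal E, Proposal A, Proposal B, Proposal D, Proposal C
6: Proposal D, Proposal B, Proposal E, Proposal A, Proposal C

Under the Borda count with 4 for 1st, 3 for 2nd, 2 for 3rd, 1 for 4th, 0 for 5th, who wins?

Proposal B

Proposal A: 7×2 + 15×4 + 7×0 + 6×2 + 6×3 + 6×1 = 110
Proposal B: 7×3 + 15×2 + 7×4 + 6×4 + 6×2 + 6×3 = 133
Proposal C: 7×0 + 15×3 + 7×2 + 6×0 + 6×0 + 6×0 = 59
Proposal D: 7×4 + 15×0 + 7×3 + 6×1 + 6×1 + 6×4 = 85
Proposal E: 7×1 + 15×1 + 7×1 + 6×3 + 6×4 + 6×2 = 83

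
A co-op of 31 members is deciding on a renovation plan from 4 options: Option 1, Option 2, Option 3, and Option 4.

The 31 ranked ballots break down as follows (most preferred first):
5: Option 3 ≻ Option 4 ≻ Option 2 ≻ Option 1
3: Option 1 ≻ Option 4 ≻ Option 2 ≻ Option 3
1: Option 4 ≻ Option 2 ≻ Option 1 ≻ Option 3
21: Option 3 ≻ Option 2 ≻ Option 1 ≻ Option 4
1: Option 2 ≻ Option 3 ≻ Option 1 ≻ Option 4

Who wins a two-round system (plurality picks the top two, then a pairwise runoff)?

Round 1 first-place votes: Option 1 3, Option 2 1, Option 3 26, Option 4 1. Option 3 and Option 1 advance.
Runoff: Option 3 is ranked above Option 1 on 27 ballots, Option 1 above Option 3 on 4.

Option 3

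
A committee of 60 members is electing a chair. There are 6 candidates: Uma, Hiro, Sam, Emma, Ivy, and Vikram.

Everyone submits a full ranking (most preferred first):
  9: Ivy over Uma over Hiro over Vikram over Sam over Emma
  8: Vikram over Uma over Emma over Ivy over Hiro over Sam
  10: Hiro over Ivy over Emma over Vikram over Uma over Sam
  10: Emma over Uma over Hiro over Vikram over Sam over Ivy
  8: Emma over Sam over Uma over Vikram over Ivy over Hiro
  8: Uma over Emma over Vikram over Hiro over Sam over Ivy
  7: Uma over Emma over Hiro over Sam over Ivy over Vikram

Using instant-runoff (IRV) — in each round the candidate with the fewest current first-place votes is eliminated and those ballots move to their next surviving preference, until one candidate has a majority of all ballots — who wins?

Uma

Round 1: Uma 15, Hiro 10, Sam 0, Emma 18, Ivy 9, Vikram 8. Sam eliminated.
Round 2: Uma 15, Hiro 10, Emma 18, Ivy 9, Vikram 8. Vikram eliminated.
Round 3: Uma 23, Hiro 10, Emma 18, Ivy 9. Ivy eliminated.
Round 4: Uma 32, Hiro 10, Emma 18. Uma has a majority (≥31).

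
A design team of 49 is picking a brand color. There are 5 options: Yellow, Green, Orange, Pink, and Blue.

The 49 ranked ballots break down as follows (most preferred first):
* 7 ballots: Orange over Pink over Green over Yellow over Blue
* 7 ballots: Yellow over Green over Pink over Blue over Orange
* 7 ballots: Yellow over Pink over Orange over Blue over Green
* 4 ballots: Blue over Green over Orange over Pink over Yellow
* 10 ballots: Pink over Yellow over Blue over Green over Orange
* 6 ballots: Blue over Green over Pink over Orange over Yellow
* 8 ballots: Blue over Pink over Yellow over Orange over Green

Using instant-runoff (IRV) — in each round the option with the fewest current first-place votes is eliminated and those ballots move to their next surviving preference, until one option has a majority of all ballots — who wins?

Pink

Round 1: Yellow 14, Green 0, Orange 7, Pink 10, Blue 18. Green eliminated.
Round 2: Yellow 14, Orange 7, Pink 10, Blue 18. Orange eliminated.
Round 3: Yellow 14, Pink 17, Blue 18. Yellow eliminated.
Round 4: Pink 31, Blue 18. Pink has a majority (≥25).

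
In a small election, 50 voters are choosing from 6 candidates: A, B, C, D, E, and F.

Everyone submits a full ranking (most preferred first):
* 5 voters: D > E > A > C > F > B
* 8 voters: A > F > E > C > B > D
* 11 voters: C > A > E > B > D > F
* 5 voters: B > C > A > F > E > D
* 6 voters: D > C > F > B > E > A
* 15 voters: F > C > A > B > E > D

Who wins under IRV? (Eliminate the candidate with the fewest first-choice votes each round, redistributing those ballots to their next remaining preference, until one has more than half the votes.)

Round 1: A 8, B 5, C 11, D 11, E 0, F 15. E eliminated.
Round 2: A 8, B 5, C 11, D 11, F 15. B eliminated.
Round 3: A 8, C 16, D 11, F 15. A eliminated.
Round 4: C 16, D 11, F 23. D eliminated.
Round 5: C 27, F 23. C has a majority (≥26).

C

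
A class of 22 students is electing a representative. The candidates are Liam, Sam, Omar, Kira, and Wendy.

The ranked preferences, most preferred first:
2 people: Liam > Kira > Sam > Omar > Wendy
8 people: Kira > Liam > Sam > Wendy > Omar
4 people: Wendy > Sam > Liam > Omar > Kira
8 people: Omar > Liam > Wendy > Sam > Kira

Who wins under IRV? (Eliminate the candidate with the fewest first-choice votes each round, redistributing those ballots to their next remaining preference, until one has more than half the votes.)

Round 1: Liam 2, Sam 0, Omar 8, Kira 8, Wendy 4. Sam eliminated.
Round 2: Liam 2, Omar 8, Kira 8, Wendy 4. Liam eliminated.
Round 3: Omar 8, Kira 10, Wendy 4. Wendy eliminated.
Round 4: Omar 12, Kira 10. Omar has a majority (≥12).

Omar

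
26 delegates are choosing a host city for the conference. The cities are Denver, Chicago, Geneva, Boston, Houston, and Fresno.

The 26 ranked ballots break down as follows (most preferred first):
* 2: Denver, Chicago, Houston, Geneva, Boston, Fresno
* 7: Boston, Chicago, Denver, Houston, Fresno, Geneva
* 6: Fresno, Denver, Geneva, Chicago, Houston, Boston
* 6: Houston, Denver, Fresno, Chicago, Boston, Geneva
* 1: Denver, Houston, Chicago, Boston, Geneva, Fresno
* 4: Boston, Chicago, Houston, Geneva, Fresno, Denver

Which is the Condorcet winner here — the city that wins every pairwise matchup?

Denver

Denver vs Chicago: 15–11
Denver vs Geneva: 22–4
Denver vs Boston: 15–11
Denver vs Houston: 16–10
Denver vs Fresno: 16–10
Denver beats every other city.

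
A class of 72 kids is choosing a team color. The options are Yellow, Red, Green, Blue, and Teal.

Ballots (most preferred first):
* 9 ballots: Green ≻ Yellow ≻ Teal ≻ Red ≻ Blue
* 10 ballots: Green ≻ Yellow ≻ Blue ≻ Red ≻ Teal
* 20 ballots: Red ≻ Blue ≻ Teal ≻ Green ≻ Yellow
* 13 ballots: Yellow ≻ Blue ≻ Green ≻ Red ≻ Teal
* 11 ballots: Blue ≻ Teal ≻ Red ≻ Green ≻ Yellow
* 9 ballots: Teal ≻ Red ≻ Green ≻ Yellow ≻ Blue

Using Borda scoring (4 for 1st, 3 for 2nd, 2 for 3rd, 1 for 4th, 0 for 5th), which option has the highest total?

Blue

Yellow: 9×3 + 10×3 + 20×0 + 13×4 + 11×0 + 9×1 = 118
Red: 9×1 + 10×1 + 20×4 + 13×1 + 11×2 + 9×3 = 161
Green: 9×4 + 10×4 + 20×1 + 13×2 + 11×1 + 9×2 = 151
Blue: 9×0 + 10×2 + 20×3 + 13×3 + 11×4 + 9×0 = 163
Teal: 9×2 + 10×0 + 20×2 + 13×0 + 11×3 + 9×4 = 127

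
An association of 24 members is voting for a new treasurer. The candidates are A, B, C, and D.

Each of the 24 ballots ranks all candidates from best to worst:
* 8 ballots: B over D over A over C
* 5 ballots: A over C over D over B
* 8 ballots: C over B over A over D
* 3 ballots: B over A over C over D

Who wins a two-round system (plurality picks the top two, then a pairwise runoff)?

C

Round 1 first-place votes: A 5, B 11, C 8, D 0. B and C advance.
Runoff: B is ranked above C on 11 ballots, C above B on 13.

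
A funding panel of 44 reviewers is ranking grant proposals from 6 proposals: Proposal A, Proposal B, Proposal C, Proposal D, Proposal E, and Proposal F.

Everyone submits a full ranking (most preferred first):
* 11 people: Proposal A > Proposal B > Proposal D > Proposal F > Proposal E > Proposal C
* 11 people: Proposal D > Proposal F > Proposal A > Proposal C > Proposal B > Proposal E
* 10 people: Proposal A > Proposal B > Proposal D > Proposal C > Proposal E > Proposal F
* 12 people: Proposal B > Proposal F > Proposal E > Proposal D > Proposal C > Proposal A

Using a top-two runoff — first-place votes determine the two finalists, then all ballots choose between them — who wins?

Proposal A

Round 1 first-place votes: Proposal A 21, Proposal B 12, Proposal C 0, Proposal D 11, Proposal E 0, Proposal F 0. Proposal A and Proposal B advance.
Runoff: Proposal A is ranked above Proposal B on 32 ballots, Proposal B above Proposal A on 12.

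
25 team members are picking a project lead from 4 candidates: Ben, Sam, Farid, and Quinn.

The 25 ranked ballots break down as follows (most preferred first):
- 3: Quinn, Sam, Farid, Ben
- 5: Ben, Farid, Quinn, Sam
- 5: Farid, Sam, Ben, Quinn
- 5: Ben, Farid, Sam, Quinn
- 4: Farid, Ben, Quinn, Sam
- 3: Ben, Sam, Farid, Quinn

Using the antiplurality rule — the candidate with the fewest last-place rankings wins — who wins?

Last-place votes: Ben 3, Sam 9, Farid 0, Quinn 13.

Farid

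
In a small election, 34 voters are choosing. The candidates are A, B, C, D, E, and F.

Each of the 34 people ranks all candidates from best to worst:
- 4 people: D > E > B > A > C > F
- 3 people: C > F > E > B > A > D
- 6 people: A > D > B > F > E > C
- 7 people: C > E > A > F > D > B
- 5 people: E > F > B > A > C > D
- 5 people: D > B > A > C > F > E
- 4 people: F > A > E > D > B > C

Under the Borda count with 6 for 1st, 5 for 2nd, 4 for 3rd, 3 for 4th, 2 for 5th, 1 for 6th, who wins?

A

A: 4×3 + 3×2 + 6×6 + 7×4 + 5×3 + 5×4 + 4×5 = 137
B: 4×4 + 3×3 + 6×4 + 7×1 + 5×4 + 5×5 + 4×2 = 109
C: 4×2 + 3×6 + 6×1 + 7×6 + 5×2 + 5×3 + 4×1 = 103
D: 4×6 + 3×1 + 6×5 + 7×2 + 5×1 + 5×6 + 4×3 = 118
E: 4×5 + 3×4 + 6×2 + 7×5 + 5×6 + 5×1 + 4×4 = 130
F: 4×1 + 3×5 + 6×3 + 7×3 + 5×5 + 5×2 + 4×6 = 117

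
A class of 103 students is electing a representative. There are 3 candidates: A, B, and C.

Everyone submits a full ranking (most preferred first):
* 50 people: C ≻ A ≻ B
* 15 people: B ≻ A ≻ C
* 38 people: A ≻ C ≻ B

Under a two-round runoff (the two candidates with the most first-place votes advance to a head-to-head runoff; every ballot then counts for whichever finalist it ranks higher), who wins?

A

Round 1 first-place votes: A 38, B 15, C 50. C and A advance.
Runoff: C is ranked above A on 50 ballots, A above C on 53.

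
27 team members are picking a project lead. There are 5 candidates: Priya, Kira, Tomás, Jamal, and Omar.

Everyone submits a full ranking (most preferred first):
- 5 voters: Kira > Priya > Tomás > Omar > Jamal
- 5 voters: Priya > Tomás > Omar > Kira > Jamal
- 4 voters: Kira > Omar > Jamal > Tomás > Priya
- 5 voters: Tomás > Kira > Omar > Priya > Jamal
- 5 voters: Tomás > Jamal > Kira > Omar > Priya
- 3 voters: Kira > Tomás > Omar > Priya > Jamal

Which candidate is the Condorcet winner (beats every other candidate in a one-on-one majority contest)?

Tomás vs Priya: 17–10
Tomás vs Kira: 15–12
Tomás vs Jamal: 23–4
Tomás vs Omar: 23–4
Tomás beats every other candidate.

Tomás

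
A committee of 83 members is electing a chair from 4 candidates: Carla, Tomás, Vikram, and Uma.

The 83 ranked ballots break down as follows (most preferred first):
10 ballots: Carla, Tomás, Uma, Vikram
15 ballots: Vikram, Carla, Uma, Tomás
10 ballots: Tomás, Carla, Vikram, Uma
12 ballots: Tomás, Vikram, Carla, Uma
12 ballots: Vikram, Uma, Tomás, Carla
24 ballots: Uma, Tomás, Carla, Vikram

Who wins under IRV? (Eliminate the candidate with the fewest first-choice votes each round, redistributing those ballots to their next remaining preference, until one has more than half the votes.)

Round 1: Carla 10, Tomás 22, Vikram 27, Uma 24. Carla eliminated.
Round 2: Tomás 32, Vikram 27, Uma 24. Uma eliminated.
Round 3: Tomás 56, Vikram 27. Tomás has a majority (≥42).

Tomás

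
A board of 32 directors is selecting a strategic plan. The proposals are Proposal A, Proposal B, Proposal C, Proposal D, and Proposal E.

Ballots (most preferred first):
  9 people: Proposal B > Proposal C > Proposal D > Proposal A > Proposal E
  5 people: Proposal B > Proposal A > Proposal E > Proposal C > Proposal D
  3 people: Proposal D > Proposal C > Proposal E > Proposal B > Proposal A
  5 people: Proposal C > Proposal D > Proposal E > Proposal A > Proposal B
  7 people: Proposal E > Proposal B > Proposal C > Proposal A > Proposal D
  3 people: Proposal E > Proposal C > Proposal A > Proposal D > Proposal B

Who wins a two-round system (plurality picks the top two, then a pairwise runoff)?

Proposal E

Round 1 first-place votes: Proposal A 0, Proposal B 14, Proposal C 5, Proposal D 3, Proposal E 10. Proposal B and Proposal E advance.
Runoff: Proposal B is ranked above Proposal E on 14 ballots, Proposal E above Proposal B on 18.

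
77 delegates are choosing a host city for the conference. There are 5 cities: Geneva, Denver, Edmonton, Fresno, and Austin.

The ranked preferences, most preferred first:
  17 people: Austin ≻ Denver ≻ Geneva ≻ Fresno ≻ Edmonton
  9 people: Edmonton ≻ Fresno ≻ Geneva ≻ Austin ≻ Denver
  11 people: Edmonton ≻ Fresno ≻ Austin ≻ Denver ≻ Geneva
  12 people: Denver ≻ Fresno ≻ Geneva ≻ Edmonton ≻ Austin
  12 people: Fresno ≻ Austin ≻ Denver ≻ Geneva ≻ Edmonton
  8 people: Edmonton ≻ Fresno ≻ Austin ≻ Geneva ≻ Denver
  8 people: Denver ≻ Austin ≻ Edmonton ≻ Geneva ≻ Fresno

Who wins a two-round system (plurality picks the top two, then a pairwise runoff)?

Denver

Round 1 first-place votes: Geneva 0, Denver 20, Edmonton 28, Fresno 12, Austin 17. Edmonton and Denver advance.
Runoff: Edmonton is ranked above Denver on 28 ballots, Denver above Edmonton on 49.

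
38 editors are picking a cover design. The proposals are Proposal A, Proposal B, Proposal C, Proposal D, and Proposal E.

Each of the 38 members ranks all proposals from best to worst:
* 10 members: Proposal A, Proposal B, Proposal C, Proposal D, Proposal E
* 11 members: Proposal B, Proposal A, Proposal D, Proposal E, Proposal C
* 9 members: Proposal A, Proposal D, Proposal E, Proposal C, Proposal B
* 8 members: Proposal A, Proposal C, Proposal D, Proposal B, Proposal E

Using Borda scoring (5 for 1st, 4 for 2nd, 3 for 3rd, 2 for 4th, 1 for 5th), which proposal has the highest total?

Proposal A: 10×5 + 11×4 + 9×5 + 8×5 = 179
Proposal B: 10×4 + 11×5 + 9×1 + 8×2 = 120
Proposal C: 10×3 + 11×1 + 9×2 + 8×4 = 91
Proposal D: 10×2 + 11×3 + 9×4 + 8×3 = 113
Proposal E: 10×1 + 11×2 + 9×3 + 8×1 = 67

Proposal A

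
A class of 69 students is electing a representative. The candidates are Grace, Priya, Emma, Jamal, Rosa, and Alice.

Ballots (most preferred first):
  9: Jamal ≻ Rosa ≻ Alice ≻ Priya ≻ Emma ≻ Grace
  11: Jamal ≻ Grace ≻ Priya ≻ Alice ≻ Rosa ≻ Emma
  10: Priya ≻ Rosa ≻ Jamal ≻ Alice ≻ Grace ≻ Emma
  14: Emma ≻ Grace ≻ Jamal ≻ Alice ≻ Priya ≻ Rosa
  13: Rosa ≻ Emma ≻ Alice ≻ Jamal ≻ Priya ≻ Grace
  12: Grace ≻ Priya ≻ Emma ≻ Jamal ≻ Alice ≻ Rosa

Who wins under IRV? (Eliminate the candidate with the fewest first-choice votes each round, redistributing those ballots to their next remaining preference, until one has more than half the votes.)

Round 1: Grace 12, Priya 10, Emma 14, Jamal 20, Rosa 13, Alice 0. Alice eliminated.
Round 2: Grace 12, Priya 10, Emma 14, Jamal 20, Rosa 13. Priya eliminated.
Round 3: Grace 12, Emma 14, Jamal 20, Rosa 23. Grace eliminated.
Round 4: Emma 26, Jamal 20, Rosa 23. Jamal eliminated.
Round 5: Emma 26, Rosa 43. Rosa has a majority (≥35).

Rosa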